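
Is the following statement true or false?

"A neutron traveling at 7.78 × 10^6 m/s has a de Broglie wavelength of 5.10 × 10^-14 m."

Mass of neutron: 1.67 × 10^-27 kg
True

The claim is correct.

Using λ = h/(mv):
λ = (6.626 × 10^-34 J·s) / (1.67 × 10^-27 kg × 7.78 × 10^6 m/s)
λ = 5.10 × 10^-14 m

This matches the claimed value.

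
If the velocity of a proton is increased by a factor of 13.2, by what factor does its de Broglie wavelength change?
The wavelength decreases by a factor of 13.2.

From λ = h/(mv), the wavelength is inversely proportional to velocity:

λ ∝ 1/v

If v → 13.2v, then λ → λ/13.2

When velocity is increased by a factor of 13.2, the wavelength decreases by a factor of 13.2.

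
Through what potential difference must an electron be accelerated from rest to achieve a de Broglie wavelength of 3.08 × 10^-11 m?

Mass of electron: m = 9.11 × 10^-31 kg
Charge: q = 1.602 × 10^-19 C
1.59 × 10^3 V

From λ = h/√(2mqV), we solve for V:

λ² = h²/(2mqV)
V = h²/(2mqλ²)
V = (6.626 × 10^-34 J·s)² / (2 × 9.11 × 10^-31 kg × 1.602 × 10^-19 C × (3.08 × 10^-11 m)²)
V = 1.59 × 10^3 V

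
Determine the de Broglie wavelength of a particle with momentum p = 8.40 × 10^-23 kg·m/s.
7.89 × 10^-12 m

Using the de Broglie relation λ = h/p:

λ = h/p
λ = (6.626 × 10^-34 J·s) / (8.40 × 10^-23 kg·m/s)
λ = 7.89 × 10^-12 m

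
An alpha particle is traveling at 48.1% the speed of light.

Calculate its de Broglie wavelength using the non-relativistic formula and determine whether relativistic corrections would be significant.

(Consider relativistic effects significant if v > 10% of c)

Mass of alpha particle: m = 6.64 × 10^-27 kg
Yes, relativistic corrections are needed.

Using the non-relativistic de Broglie formula λ = h/(mv):

v = 48.1% × c = 1.442 × 10^8 m/s

λ = h/(mv)
λ = (6.626 × 10^-34 J·s) / (6.64 × 10^-27 kg × 1.442 × 10^8 m/s)
λ = 6.92 × 10^-16 m

Since v = 48.1% of c > 10% of c, relativistic corrections ARE significant and the actual wavelength would differ from this non-relativistic estimate.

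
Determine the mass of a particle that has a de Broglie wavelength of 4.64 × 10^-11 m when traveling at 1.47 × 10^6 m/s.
9.71 × 10^-30 kg

From the de Broglie relation λ = h/(mv), we solve for m:

m = h/(λv)
m = (6.626 × 10^-34 J·s) / (4.64 × 10^-11 m × 1.47 × 10^6 m/s)
m = 9.71 × 10^-30 kg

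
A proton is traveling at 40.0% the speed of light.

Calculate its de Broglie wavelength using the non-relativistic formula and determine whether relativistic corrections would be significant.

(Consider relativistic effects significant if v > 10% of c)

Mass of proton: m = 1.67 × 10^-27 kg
Yes, relativistic corrections are needed.

Using the non-relativistic de Broglie formula λ = h/(mv):

v = 40.0% × c = 1.199 × 10^8 m/s

λ = h/(mv)
λ = (6.626 × 10^-34 J·s) / (1.67 × 10^-27 kg × 1.199 × 10^8 m/s)
λ = 3.31 × 10^-15 m

Since v = 40.0% of c > 10% of c, relativistic corrections ARE significant and the actual wavelength would differ from this non-relativistic estimate.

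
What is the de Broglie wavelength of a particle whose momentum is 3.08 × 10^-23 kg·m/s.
2.15 × 10^-11 m

Using the de Broglie relation λ = h/p:

λ = h/p
λ = (6.626 × 10^-34 J·s) / (3.08 × 10^-23 kg·m/s)
λ = 2.15 × 10^-11 m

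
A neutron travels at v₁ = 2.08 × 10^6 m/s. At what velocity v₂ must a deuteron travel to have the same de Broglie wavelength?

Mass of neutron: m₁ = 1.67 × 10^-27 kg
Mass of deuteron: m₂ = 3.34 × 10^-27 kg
v₂ = 1.04 × 10^6 m/s

For equal de Broglie wavelengths: λ₁ = λ₂

h/(m₁v₁) = h/(m₂v₂)
m₁v₁ = m₂v₂
v₂ = v₁ · (m₁/m₂)

v₂ = 2.08 × 10^6 m/s × (1.67 × 10^-27 kg / 3.34 × 10^-27 kg)
v₂ = 1.04 × 10^6 m/s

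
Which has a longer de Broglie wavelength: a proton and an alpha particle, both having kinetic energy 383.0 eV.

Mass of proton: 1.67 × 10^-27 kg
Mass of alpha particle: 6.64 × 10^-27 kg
The proton has the longer wavelength.

Using λ = h/√(2mKE):

For proton: λ₁ = h/√(2m₁KE) = 1.46 × 10^-12 m
For alpha particle: λ₂ = h/√(2m₂KE) = 7.34 × 10^-13 m

Since λ ∝ 1/√m at constant kinetic energy, the lighter particle has the longer wavelength.

The proton has the longer de Broglie wavelength.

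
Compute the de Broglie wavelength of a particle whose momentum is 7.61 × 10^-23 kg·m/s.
8.71 × 10^-12 m

Using the de Broglie relation λ = h/p:

λ = h/p
λ = (6.626 × 10^-34 J·s) / (7.61 × 10^-23 kg·m/s)
λ = 8.71 × 10^-12 m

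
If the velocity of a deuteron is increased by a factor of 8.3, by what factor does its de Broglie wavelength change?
The wavelength decreases by a factor of 8.3.

From λ = h/(mv), the wavelength is inversely proportional to velocity:

λ ∝ 1/v

If v → 8.3v, then λ → λ/8.3

When velocity is increased by a factor of 8.3, the wavelength decreases by a factor of 8.3.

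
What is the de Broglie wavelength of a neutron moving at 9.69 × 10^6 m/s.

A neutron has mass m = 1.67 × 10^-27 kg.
4.09 × 10^-14 m

Using the de Broglie relation λ = h/(mv):

λ = h/(mv)
λ = (6.626 × 10^-34 J·s) / (1.67 × 10^-27 kg × 9.69 × 10^6 m/s)
λ = 4.09 × 10^-14 m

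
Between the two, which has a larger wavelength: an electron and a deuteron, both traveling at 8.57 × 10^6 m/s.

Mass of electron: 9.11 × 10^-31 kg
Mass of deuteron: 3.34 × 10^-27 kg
The electron has the longer wavelength.

Using λ = h/(mv), since both particles have the same velocity, the wavelength depends only on mass.

For electron: λ₁ = h/(m₁v) = 8.49 × 10^-11 m
For deuteron: λ₂ = h/(m₂v) = 2.31 × 10^-14 m

Since λ ∝ 1/m at constant velocity, the lighter particle has the longer wavelength.

The electron has the longer de Broglie wavelength.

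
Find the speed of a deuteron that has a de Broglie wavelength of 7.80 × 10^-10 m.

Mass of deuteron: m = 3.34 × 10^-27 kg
2.54 × 10^2 m/s

From the de Broglie relation λ = h/(mv), we solve for v:

v = h/(mλ)
v = (6.626 × 10^-34 J·s) / (3.34 × 10^-27 kg × 7.80 × 10^-10 m)
v = 2.54 × 10^2 m/s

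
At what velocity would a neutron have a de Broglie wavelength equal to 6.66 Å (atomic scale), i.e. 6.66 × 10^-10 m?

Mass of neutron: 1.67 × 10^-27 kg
5.96 × 10^2 m/s

From λ = h/(mv), solve for v:

v = h/(mλ)
v = (6.626 × 10^-34 J·s) / (1.67 × 10^-27 kg × 6.66 × 10^-10 m)
v = 5.96 × 10^2 m/s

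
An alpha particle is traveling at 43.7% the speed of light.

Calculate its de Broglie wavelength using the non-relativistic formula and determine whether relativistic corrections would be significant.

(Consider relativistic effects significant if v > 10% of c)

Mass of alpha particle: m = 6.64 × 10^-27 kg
Yes, relativistic corrections are needed.

Using the non-relativistic de Broglie formula λ = h/(mv):

v = 43.7% × c = 1.310 × 10^8 m/s

λ = h/(mv)
λ = (6.626 × 10^-34 J·s) / (6.64 × 10^-27 kg × 1.310 × 10^8 m/s)
λ = 7.62 × 10^-16 m

Since v = 43.7% of c > 10% of c, relativistic corrections ARE significant and the actual wavelength would differ from this non-relativistic estimate.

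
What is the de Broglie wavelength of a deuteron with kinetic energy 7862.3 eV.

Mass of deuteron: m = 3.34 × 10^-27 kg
2.28 × 10^-13 m

Using λ = h/√(2mKE):

First convert KE to Joules: KE = 7862.3 eV = 1.260 × 10^-15 J

λ = h/√(2mKE)
λ = (6.626 × 10^-34 J·s) / √(2 × 3.34 × 10^-27 kg × 1.260 × 10^-15 J)
λ = 2.28 × 10^-13 m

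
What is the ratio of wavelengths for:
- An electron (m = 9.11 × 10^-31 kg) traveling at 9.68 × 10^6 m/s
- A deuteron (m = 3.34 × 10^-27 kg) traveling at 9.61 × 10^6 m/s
λ₁/λ₂ = 3.64 × 10^3

Using λ = h/(mv):

λ₁ = h/(m₁v₁) = 7.51 × 10^-11 m
λ₂ = h/(m₂v₂) = 2.06 × 10^-14 m

Ratio λ₁/λ₂ = (m₂v₂)/(m₁v₁)
         = (3.34 × 10^-27 kg × 9.61 × 10^6 m/s) / (9.11 × 10^-31 kg × 9.68 × 10^6 m/s)
         = 3.64 × 10^3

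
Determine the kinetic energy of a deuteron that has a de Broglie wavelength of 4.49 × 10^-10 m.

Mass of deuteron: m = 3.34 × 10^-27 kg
3.26 × 10^-22 J (or 2.03 × 10^-3 eV)

From λ = h/√(2mKE), we solve for KE:

λ² = h²/(2mKE)
KE = h²/(2mλ²)
KE = (6.626 × 10^-34 J·s)² / (2 × 3.34 × 10^-27 kg × (4.49 × 10^-10 m)²)
KE = 3.26 × 10^-22 J
KE = 2.03 × 10^-3 eV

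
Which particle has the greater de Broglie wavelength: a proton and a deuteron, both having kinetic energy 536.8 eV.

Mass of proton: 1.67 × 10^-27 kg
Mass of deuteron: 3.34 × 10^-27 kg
The proton has the longer wavelength.

Using λ = h/√(2mKE):

For proton: λ₁ = h/√(2m₁KE) = 1.24 × 10^-12 m
For deuteron: λ₂ = h/√(2m₂KE) = 8.74 × 10^-13 m

Since λ ∝ 1/√m at constant kinetic energy, the lighter particle has the longer wavelength.

The proton has the longer de Broglie wavelength.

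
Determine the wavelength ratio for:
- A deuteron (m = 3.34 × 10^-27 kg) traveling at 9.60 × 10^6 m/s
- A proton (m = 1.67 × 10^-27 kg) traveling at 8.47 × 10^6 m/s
λ₁/λ₂ = 0.441

Using λ = h/(mv):

λ₁ = h/(m₁v₁) = 2.07 × 10^-14 m
λ₂ = h/(m₂v₂) = 4.68 × 10^-14 m

Ratio λ₁/λ₂ = (m₂v₂)/(m₁v₁)
         = (1.67 × 10^-27 kg × 8.47 × 10^6 m/s) / (3.34 × 10^-27 kg × 9.60 × 10^6 m/s)
         = 0.441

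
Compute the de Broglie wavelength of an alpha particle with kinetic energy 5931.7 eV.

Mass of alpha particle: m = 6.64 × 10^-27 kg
1.87 × 10^-13 m

Using λ = h/√(2mKE):

First convert KE to Joules: KE = 5931.7 eV = 9.504 × 10^-16 J

λ = h/√(2mKE)
λ = (6.626 × 10^-34 J·s) / √(2 × 6.64 × 10^-27 kg × 9.504 × 10^-16 J)
λ = 1.87 × 10^-13 m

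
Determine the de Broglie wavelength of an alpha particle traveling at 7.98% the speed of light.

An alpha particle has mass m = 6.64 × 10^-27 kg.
4.17 × 10^-15 m

Using the de Broglie relation λ = h/(mv):

v = 7.98% × c = 2.392 × 10^7 m/s

λ = h/(mv)
λ = (6.626 × 10^-34 J·s) / (6.64 × 10^-27 kg × 2.392 × 10^7 m/s)
λ = 4.17 × 10^-15 m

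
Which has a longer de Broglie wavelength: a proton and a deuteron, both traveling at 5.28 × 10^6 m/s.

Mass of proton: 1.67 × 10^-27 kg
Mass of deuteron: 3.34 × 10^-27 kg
The proton has the longer wavelength.

Using λ = h/(mv), since both particles have the same velocity, the wavelength depends only on mass.

For proton: λ₁ = h/(m₁v) = 7.51 × 10^-14 m
For deuteron: λ₂ = h/(m₂v) = 3.76 × 10^-14 m

Since λ ∝ 1/m at constant velocity, the lighter particle has the longer wavelength.

The proton has the longer de Broglie wavelength.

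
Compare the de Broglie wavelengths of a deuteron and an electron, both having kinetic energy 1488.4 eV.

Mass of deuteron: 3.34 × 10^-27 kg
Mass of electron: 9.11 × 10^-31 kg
The electron has the longer wavelength.

Using λ = h/√(2mKE):

For deuteron: λ₁ = h/√(2m₁KE) = 5.25 × 10^-13 m
For electron: λ₂ = h/√(2m₂KE) = 3.18 × 10^-11 m

Since λ ∝ 1/√m at constant kinetic energy, the lighter particle has the longer wavelength.

The electron has the longer de Broglie wavelength.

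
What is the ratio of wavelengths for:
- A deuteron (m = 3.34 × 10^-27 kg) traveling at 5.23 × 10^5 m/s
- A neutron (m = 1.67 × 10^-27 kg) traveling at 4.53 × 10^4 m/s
λ₁/λ₂ = 0.0433

Using λ = h/(mv):

λ₁ = h/(m₁v₁) = 3.79 × 10^-13 m
λ₂ = h/(m₂v₂) = 8.76 × 10^-12 m

Ratio λ₁/λ₂ = (m₂v₂)/(m₁v₁)
         = (1.67 × 10^-27 kg × 4.53 × 10^4 m/s) / (3.34 × 10^-27 kg × 5.23 × 10^5 m/s)
         = 0.0433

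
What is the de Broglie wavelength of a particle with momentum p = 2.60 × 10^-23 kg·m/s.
2.55 × 10^-11 m

Using the de Broglie relation λ = h/p:

λ = h/p
λ = (6.626 × 10^-34 J·s) / (2.60 × 10^-23 kg·m/s)
λ = 2.55 × 10^-11 m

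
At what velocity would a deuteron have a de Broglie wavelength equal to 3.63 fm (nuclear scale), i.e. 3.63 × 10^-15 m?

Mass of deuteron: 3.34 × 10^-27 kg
5.47 × 10^7 m/s

From λ = h/(mv), solve for v:

v = h/(mλ)
v = (6.626 × 10^-34 J·s) / (3.34 × 10^-27 kg × 3.63 × 10^-15 m)
v = 5.47 × 10^7 m/s

Note: This velocity is 18.2% of the speed of light, so relativistic corrections would be needed for a more accurate calculation.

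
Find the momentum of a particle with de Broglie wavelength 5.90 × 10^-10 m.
1.12 × 10^-24 kg·m/s

From the de Broglie relation λ = h/p, we solve for p:

p = h/λ
p = (6.626 × 10^-34 J·s) / (5.90 × 10^-10 m)
p = 1.12 × 10^-24 kg·m/s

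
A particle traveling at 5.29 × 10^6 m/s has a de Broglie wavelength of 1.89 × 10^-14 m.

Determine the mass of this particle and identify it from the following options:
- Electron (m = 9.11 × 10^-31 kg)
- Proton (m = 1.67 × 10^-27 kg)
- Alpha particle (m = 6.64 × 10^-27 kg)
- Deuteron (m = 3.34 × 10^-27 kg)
The particle is an alpha particle.

From λ = h/(mv), solve for mass:

m = h/(λv)
m = (6.626 × 10^-34 J·s) / (1.89 × 10^-14 m × 5.29 × 10^6 m/s)
m = 6.63 × 10^-27 kg

Comparing with the listed masses, this is closest to an alpha particle.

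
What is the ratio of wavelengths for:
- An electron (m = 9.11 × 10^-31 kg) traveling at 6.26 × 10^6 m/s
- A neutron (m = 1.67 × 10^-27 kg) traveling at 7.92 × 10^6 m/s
λ₁/λ₂ = 2.32 × 10^3

Using λ = h/(mv):

λ₁ = h/(m₁v₁) = 1.16 × 10^-10 m
λ₂ = h/(m₂v₂) = 5.01 × 10^-14 m

Ratio λ₁/λ₂ = (m₂v₂)/(m₁v₁)
         = (1.67 × 10^-27 kg × 7.92 × 10^6 m/s) / (9.11 × 10^-31 kg × 6.26 × 10^6 m/s)
         = 2.32 × 10^3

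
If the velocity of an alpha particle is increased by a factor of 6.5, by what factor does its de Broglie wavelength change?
The wavelength decreases by a factor of 6.5.

From λ = h/(mv), the wavelength is inversely proportional to velocity:

λ ∝ 1/v

If v → 6.5v, then λ → λ/6.5

When velocity is increased by a factor of 6.5, the wavelength decreases by a factor of 6.5.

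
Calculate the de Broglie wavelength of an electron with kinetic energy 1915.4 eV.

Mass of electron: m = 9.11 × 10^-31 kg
2.80 × 10^-11 m

Using λ = h/√(2mKE):

First convert KE to Joules: KE = 1915.4 eV = 3.069 × 10^-16 J

λ = h/√(2mKE)
λ = (6.626 × 10^-34 J·s) / √(2 × 9.11 × 10^-31 kg × 3.069 × 10^-16 J)
λ = 2.80 × 10^-11 m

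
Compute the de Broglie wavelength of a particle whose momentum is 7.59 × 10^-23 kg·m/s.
8.73 × 10^-12 m

Using the de Broglie relation λ = h/p:

λ = h/p
λ = (6.626 × 10^-34 J·s) / (7.59 × 10^-23 kg·m/s)
λ = 8.73 × 10^-12 m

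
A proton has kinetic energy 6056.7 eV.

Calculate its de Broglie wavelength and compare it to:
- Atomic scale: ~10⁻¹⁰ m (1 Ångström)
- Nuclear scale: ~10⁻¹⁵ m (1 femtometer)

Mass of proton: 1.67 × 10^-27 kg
λ = 3.68 × 10^-13 m, which is between nuclear and atomic scales.

Using λ = h/√(2mKE):

KE = 6056.7 eV = 9.704 × 10^-16 J

λ = h/√(2mKE)
λ = (6.626 × 10^-34 J·s) / √(2 × 1.67 × 10^-27 kg × 9.704 × 10^-16 J)
λ = 3.68 × 10^-13 m

Comparison:
- Atomic scale (10⁻¹⁰ m): λ is 0.0037× this size
- Nuclear scale (10⁻¹⁵ m): λ is 3.7e+02× this size

The wavelength is between nuclear and atomic scales.

This wavelength is appropriate for probing atomic structure but too large for nuclear physics experiments.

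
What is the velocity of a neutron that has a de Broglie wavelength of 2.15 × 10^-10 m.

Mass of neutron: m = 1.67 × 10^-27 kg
1.85 × 10^3 m/s

From the de Broglie relation λ = h/(mv), we solve for v:

v = h/(mλ)
v = (6.626 × 10^-34 J·s) / (1.67 × 10^-27 kg × 2.15 × 10^-10 m)
v = 1.85 × 10^3 m/s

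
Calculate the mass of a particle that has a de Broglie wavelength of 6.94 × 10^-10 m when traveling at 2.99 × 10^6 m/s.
3.19 × 10^-31 kg

From the de Broglie relation λ = h/(mv), we solve for m:

m = h/(λv)
m = (6.626 × 10^-34 J·s) / (6.94 × 10^-10 m × 2.99 × 10^6 m/s)
m = 3.19 × 10^-31 kg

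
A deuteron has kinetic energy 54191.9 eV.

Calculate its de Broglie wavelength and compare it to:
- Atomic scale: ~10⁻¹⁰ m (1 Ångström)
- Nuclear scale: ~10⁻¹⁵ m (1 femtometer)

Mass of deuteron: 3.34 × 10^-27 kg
λ = 8.70 × 10^-14 m, which is between nuclear and atomic scales.

Using λ = h/√(2mKE):

KE = 54191.9 eV = 8.682 × 10^-15 J

λ = h/√(2mKE)
λ = (6.626 × 10^-34 J·s) / √(2 × 3.34 × 10^-27 kg × 8.682 × 10^-15 J)
λ = 8.70 × 10^-14 m

Comparison:
- Atomic scale (10⁻¹⁰ m): λ is 0.00087× this size
- Nuclear scale (10⁻¹⁵ m): λ is 87× this size

The wavelength is between nuclear and atomic scales.

This wavelength is appropriate for probing atomic structure but too large for nuclear physics experiments.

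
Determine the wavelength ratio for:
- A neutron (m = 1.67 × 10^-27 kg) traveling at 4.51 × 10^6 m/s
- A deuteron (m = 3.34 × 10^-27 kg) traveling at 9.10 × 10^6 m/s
λ₁/λ₂ = 4.04

Using λ = h/(mv):

λ₁ = h/(m₁v₁) = 8.80 × 10^-14 m
λ₂ = h/(m₂v₂) = 2.18 × 10^-14 m

Ratio λ₁/λ₂ = (m₂v₂)/(m₁v₁)
         = (3.34 × 10^-27 kg × 9.10 × 10^6 m/s) / (1.67 × 10^-27 kg × 4.51 × 10^6 m/s)
         = 4.04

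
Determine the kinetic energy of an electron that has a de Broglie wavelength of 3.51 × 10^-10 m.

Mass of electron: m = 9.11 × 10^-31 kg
1.96 × 10^-18 J (or 12.2 eV)

From λ = h/√(2mKE), we solve for KE:

λ² = h²/(2mKE)
KE = h²/(2mλ²)
KE = (6.626 × 10^-34 J·s)² / (2 × 9.11 × 10^-31 kg × (3.51 × 10^-10 m)²)
KE = 1.96 × 10^-18 J
KE = 12.2 eV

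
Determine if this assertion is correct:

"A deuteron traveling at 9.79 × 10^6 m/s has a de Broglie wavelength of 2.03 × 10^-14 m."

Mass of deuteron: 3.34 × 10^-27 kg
True

The claim is correct.

Using λ = h/(mv):
λ = (6.626 × 10^-34 J·s) / (3.34 × 10^-27 kg × 9.79 × 10^6 m/s)
λ = 2.03 × 10^-14 m

This matches the claimed value.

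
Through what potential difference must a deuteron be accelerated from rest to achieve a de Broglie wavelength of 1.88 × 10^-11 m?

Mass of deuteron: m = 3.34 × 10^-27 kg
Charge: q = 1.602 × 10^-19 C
1.16 V

From λ = h/√(2mqV), we solve for V:

λ² = h²/(2mqV)
V = h²/(2mqλ²)
V = (6.626 × 10^-34 J·s)² / (2 × 3.34 × 10^-27 kg × 1.602 × 10^-19 C × (1.88 × 10^-11 m)²)
V = 1.16 V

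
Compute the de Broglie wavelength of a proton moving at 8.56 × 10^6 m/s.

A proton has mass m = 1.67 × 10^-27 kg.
4.64 × 10^-14 m

Using the de Broglie relation λ = h/(mv):

λ = h/(mv)
λ = (6.626 × 10^-34 J·s) / (1.67 × 10^-27 kg × 8.56 × 10^6 m/s)
λ = 4.64 × 10^-14 m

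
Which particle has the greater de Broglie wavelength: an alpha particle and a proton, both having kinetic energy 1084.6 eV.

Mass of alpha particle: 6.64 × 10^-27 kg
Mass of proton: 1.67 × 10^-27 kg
The proton has the longer wavelength.

Using λ = h/√(2mKE):

For alpha particle: λ₁ = h/√(2m₁KE) = 4.36 × 10^-13 m
For proton: λ₂ = h/√(2m₂KE) = 8.70 × 10^-13 m

Since λ ∝ 1/√m at constant kinetic energy, the lighter particle has the longer wavelength.

The proton has the longer de Broglie wavelength.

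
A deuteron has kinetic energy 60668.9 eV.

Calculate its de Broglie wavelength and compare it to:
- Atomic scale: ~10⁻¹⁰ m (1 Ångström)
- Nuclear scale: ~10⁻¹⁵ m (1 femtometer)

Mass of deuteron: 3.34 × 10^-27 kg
λ = 8.22 × 10^-14 m, which is between nuclear and atomic scales.

Using λ = h/√(2mKE):

KE = 60668.9 eV = 9.720 × 10^-15 J

λ = h/√(2mKE)
λ = (6.626 × 10^-34 J·s) / √(2 × 3.34 × 10^-27 kg × 9.720 × 10^-15 J)
λ = 8.22 × 10^-14 m

Comparison:
- Atomic scale (10⁻¹⁰ m): λ is 0.00082× this size
- Nuclear scale (10⁻¹⁵ m): λ is 82× this size

The wavelength is between nuclear and atomic scales.

This wavelength is appropriate for probing atomic structure but too large for nuclear physics experiments.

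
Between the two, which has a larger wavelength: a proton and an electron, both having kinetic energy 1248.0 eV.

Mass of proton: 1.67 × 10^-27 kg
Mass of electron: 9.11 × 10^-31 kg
The electron has the longer wavelength.

Using λ = h/√(2mKE):

For proton: λ₁ = h/√(2m₁KE) = 8.11 × 10^-13 m
For electron: λ₂ = h/√(2m₂KE) = 3.47 × 10^-11 m

Since λ ∝ 1/√m at constant kinetic energy, the lighter particle has the longer wavelength.

The electron has the longer de Broglie wavelength.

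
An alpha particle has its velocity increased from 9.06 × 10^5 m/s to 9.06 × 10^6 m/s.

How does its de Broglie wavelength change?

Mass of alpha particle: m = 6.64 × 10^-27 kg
The wavelength decreases by a factor of 10.

Using λ = h/(mv):

Initial wavelength: λ₁ = h/(mv₁) = 1.10 × 10^-13 m
Final wavelength: λ₂ = h/(mv₂) = 1.10 × 10^-14 m

Since λ ∝ 1/v, when velocity increases by a factor of 10, the wavelength decreases by a factor of 10.

λ₂/λ₁ = v₁/v₂ = 1/10

The wavelength decreases by a factor of 10.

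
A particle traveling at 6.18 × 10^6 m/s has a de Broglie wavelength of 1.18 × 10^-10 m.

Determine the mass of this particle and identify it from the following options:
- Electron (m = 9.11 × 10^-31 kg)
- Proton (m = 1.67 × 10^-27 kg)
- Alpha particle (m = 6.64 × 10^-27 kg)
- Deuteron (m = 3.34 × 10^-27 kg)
The particle is an electron.

From λ = h/(mv), solve for mass:

m = h/(λv)
m = (6.626 × 10^-34 J·s) / (1.18 × 10^-10 m × 6.18 × 10^6 m/s)
m = 9.09 × 10^-31 kg

Comparing with the listed masses, this is closest to an electron.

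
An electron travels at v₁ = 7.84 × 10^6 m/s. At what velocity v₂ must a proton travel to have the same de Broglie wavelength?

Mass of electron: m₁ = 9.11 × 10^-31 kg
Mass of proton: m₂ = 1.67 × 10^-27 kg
v₂ = 4.28 × 10^3 m/s

For equal de Broglie wavelengths: λ₁ = λ₂

h/(m₁v₁) = h/(m₂v₂)
m₁v₁ = m₂v₂
v₂ = v₁ · (m₁/m₂)

v₂ = 7.84 × 10^6 m/s × (9.11 × 10^-31 kg / 1.67 × 10^-27 kg)
v₂ = 4.28 × 10^3 m/s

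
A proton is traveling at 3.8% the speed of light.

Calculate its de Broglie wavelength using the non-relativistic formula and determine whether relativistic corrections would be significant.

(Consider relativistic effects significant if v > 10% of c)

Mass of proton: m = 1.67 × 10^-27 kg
No, relativistic corrections are not needed.

Using the non-relativistic de Broglie formula λ = h/(mv):

v = 3.8% × c = 1.139 × 10^7 m/s

λ = h/(mv)
λ = (6.626 × 10^-34 J·s) / (1.67 × 10^-27 kg × 1.139 × 10^7 m/s)
λ = 3.48 × 10^-14 m

Since v = 3.8% of c < 10% of c, relativistic corrections are NOT significant and this non-relativistic result is a good approximation.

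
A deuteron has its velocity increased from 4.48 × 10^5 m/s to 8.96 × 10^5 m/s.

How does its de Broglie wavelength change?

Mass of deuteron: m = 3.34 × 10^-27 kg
The wavelength decreases by a factor of 2.

Using λ = h/(mv):

Initial wavelength: λ₁ = h/(mv₁) = 4.43 × 10^-13 m
Final wavelength: λ₂ = h/(mv₂) = 2.21 × 10^-13 m

Since λ ∝ 1/v, when velocity increases by a factor of 2, the wavelength decreases by a factor of 2.

λ₂/λ₁ = v₁/v₂ = 1/2

The wavelength decreases by a factor of 2.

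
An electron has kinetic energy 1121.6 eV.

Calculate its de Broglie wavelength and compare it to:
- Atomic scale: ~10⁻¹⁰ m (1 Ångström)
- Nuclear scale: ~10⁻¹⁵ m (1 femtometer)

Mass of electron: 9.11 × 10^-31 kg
λ = 3.66 × 10^-11 m, which is between nuclear and atomic scales.

Using λ = h/√(2mKE):

KE = 1121.6 eV = 1.797 × 10^-16 J

λ = h/√(2mKE)
λ = (6.626 × 10^-34 J·s) / √(2 × 9.11 × 10^-31 kg × 1.797 × 10^-16 J)
λ = 3.66 × 10^-11 m

Comparison:
- Atomic scale (10⁻¹⁰ m): λ is 0.37× this size
- Nuclear scale (10⁻¹⁵ m): λ is 3.7e+04× this size

The wavelength is between nuclear and atomic scales.

This wavelength is appropriate for probing atomic structure but too large for nuclear physics experiments.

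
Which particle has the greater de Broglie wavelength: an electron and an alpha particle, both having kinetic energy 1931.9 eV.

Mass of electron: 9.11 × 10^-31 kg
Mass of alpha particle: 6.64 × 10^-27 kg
The electron has the longer wavelength.

Using λ = h/√(2mKE):

For electron: λ₁ = h/√(2m₁KE) = 2.79 × 10^-11 m
For alpha particle: λ₂ = h/√(2m₂KE) = 3.27 × 10^-13 m

Since λ ∝ 1/√m at constant kinetic energy, the lighter particle has the longer wavelength.

The electron has the longer de Broglie wavelength.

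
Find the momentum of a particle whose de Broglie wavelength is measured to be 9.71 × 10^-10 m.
6.82 × 10^-25 kg·m/s

From the de Broglie relation λ = h/p, we solve for p:

p = h/λ
p = (6.626 × 10^-34 J·s) / (9.71 × 10^-10 m)
p = 6.82 × 10^-25 kg·m/s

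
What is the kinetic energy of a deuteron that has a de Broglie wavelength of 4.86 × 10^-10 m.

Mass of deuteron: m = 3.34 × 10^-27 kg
2.78 × 10^-22 J (or 1.74 × 10^-3 eV)

From λ = h/√(2mKE), we solve for KE:

λ² = h²/(2mKE)
KE = h²/(2mλ²)
KE = (6.626 × 10^-34 J·s)² / (2 × 3.34 × 10^-27 kg × (4.86 × 10^-10 m)²)
KE = 2.78 × 10^-22 J
KE = 1.74 × 10^-3 eV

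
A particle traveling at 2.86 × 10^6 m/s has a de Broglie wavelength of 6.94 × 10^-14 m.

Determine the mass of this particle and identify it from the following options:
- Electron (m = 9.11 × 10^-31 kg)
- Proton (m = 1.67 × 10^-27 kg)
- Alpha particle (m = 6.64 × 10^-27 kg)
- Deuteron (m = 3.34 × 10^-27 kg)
The particle is a deuteron.

From λ = h/(mv), solve for mass:

m = h/(λv)
m = (6.626 × 10^-34 J·s) / (6.94 × 10^-14 m × 2.86 × 10^6 m/s)
m = 3.34 × 10^-27 kg

Comparing with the listed masses, this is closest to a deuteron.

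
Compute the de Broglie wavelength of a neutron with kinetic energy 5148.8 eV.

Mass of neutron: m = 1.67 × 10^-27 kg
3.99 × 10^-13 m

Using λ = h/√(2mKE):

First convert KE to Joules: KE = 5148.8 eV = 8.249 × 10^-16 J

λ = h/√(2mKE)
λ = (6.626 × 10^-34 J·s) / √(2 × 1.67 × 10^-27 kg × 8.249 × 10^-16 J)
λ = 3.99 × 10^-13 m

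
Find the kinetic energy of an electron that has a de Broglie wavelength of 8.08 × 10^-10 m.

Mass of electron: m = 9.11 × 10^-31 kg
3.69 × 10^-19 J (or 2.30 eV)

From λ = h/√(2mKE), we solve for KE:

λ² = h²/(2mKE)
KE = h²/(2mλ²)
KE = (6.626 × 10^-34 J·s)² / (2 × 9.11 × 10^-31 kg × (8.08 × 10^-10 m)²)
KE = 3.69 × 10^-19 J
KE = 2.30 eV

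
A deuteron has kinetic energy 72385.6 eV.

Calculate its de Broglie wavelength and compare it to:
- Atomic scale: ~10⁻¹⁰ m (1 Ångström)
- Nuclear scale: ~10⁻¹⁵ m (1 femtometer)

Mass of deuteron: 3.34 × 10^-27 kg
λ = 7.53 × 10^-14 m, which is between nuclear and atomic scales.

Using λ = h/√(2mKE):

KE = 72385.6 eV = 1.160 × 10^-14 J

λ = h/√(2mKE)
λ = (6.626 × 10^-34 J·s) / √(2 × 3.34 × 10^-27 kg × 1.160 × 10^-14 J)
λ = 7.53 × 10^-14 m

Comparison:
- Atomic scale (10⁻¹⁰ m): λ is 0.00075× this size
- Nuclear scale (10⁻¹⁵ m): λ is 75× this size

The wavelength is between nuclear and atomic scales.

This wavelength is appropriate for probing atomic structure but too large for nuclear physics experiments.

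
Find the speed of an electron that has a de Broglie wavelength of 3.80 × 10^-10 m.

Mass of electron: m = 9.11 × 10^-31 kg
1.91 × 10^6 m/s

From the de Broglie relation λ = h/(mv), we solve for v:

v = h/(mλ)
v = (6.626 × 10^-34 J·s) / (9.11 × 10^-31 kg × 3.80 × 10^-10 m)
v = 1.91 × 10^6 m/s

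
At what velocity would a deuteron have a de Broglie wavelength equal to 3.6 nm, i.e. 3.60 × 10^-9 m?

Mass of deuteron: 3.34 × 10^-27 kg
5.51 × 10^1 m/s

From λ = h/(mv), solve for v:

v = h/(mλ)
v = (6.626 × 10^-34 J·s) / (3.34 × 10^-27 kg × 3.60 × 10^-9 m)
v = 5.51 × 10^1 m/s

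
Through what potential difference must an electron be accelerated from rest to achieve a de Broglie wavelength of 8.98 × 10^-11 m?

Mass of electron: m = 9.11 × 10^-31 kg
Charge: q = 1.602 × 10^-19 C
187 V

From λ = h/√(2mqV), we solve for V:

λ² = h²/(2mqV)
V = h²/(2mqλ²)
V = (6.626 × 10^-34 J·s)² / (2 × 9.11 × 10^-31 kg × 1.602 × 10^-19 C × (8.98 × 10^-11 m)²)
V = 187 V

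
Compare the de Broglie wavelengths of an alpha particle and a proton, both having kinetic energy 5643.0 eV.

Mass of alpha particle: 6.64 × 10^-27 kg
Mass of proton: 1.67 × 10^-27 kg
The proton has the longer wavelength.

Using λ = h/√(2mKE):

For alpha particle: λ₁ = h/√(2m₁KE) = 1.91 × 10^-13 m
For proton: λ₂ = h/√(2m₂KE) = 3.81 × 10^-13 m

Since λ ∝ 1/√m at constant kinetic energy, the lighter particle has the longer wavelength.

The proton has the longer de Broglie wavelength.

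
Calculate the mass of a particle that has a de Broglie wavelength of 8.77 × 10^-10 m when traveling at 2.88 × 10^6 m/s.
2.62 × 10^-31 kg

From the de Broglie relation λ = h/(mv), we solve for m:

m = h/(λv)
m = (6.626 × 10^-34 J·s) / (8.77 × 10^-10 m × 2.88 × 10^6 m/s)
m = 2.62 × 10^-31 kg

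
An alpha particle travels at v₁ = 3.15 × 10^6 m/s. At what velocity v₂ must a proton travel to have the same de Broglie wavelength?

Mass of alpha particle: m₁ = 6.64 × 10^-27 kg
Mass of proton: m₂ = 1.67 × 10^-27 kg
v₂ = 1.25 × 10^7 m/s

For equal de Broglie wavelengths: λ₁ = λ₂

h/(m₁v₁) = h/(m₂v₂)
m₁v₁ = m₂v₂
v₂ = v₁ · (m₁/m₂)

v₂ = 3.15 × 10^6 m/s × (6.64 × 10^-27 kg / 1.67 × 10^-27 kg)
v₂ = 1.25 × 10^7 m/s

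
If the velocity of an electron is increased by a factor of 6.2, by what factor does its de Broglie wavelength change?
The wavelength decreases by a factor of 6.2.

From λ = h/(mv), the wavelength is inversely proportional to velocity:

λ ∝ 1/v

If v → 6.2v, then λ → λ/6.2

When velocity is increased by a factor of 6.2, the wavelength decreases by a factor of 6.2.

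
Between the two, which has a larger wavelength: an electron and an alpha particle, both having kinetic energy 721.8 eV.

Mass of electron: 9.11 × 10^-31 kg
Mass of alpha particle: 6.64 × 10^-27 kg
The electron has the longer wavelength.

Using λ = h/√(2mKE):

For electron: λ₁ = h/√(2m₁KE) = 4.56 × 10^-11 m
For alpha particle: λ₂ = h/√(2m₂KE) = 5.35 × 10^-13 m

Since λ ∝ 1/√m at constant kinetic energy, the lighter particle has the longer wavelength.

The electron has the longer de Broglie wavelength.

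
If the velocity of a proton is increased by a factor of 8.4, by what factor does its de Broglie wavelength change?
The wavelength decreases by a factor of 8.4.

From λ = h/(mv), the wavelength is inversely proportional to velocity:

λ ∝ 1/v

If v → 8.4v, then λ → λ/8.4

When velocity is increased by a factor of 8.4, the wavelength decreases by a factor of 8.4.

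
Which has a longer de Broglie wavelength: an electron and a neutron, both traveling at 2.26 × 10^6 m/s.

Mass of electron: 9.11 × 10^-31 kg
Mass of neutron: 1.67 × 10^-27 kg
The electron has the longer wavelength.

Using λ = h/(mv), since both particles have the same velocity, the wavelength depends only on mass.

For electron: λ₁ = h/(m₁v) = 3.22 × 10^-10 m
For neutron: λ₂ = h/(m₂v) = 1.76 × 10^-13 m

Since λ ∝ 1/m at constant velocity, the lighter particle has the longer wavelength.

The electron has the longer de Broglie wavelength.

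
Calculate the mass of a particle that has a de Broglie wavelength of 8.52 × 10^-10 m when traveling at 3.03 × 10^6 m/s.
2.57 × 10^-31 kg

From the de Broglie relation λ = h/(mv), we solve for m:

m = h/(λv)
m = (6.626 × 10^-34 J·s) / (8.52 × 10^-10 m × 3.03 × 10^6 m/s)
m = 2.57 × 10^-31 kg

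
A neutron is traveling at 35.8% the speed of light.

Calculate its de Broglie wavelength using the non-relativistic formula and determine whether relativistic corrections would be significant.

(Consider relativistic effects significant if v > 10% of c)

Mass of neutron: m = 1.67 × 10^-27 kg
Yes, relativistic corrections are needed.

Using the non-relativistic de Broglie formula λ = h/(mv):

v = 35.8% × c = 1.073 × 10^8 m/s

λ = h/(mv)
λ = (6.626 × 10^-34 J·s) / (1.67 × 10^-27 kg × 1.073 × 10^8 m/s)
λ = 3.70 × 10^-15 m

Since v = 35.8% of c > 10% of c, relativistic corrections ARE significant and the actual wavelength would differ from this non-relativistic estimate.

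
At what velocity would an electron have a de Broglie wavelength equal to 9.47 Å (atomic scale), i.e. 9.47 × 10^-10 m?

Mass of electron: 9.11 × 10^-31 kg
7.68 × 10^5 m/s

From λ = h/(mv), solve for v:

v = h/(mλ)
v = (6.626 × 10^-34 J·s) / (9.11 × 10^-31 kg × 9.47 × 10^-10 m)
v = 7.68 × 10^5 m/s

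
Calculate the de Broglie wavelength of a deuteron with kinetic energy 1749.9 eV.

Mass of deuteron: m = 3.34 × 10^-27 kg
4.84 × 10^-13 m

Using λ = h/√(2mKE):

First convert KE to Joules: KE = 1749.9 eV = 2.804 × 10^-16 J

λ = h/√(2mKE)
λ = (6.626 × 10^-34 J·s) / √(2 × 3.34 × 10^-27 kg × 2.804 × 10^-16 J)
λ = 4.84 × 10^-13 m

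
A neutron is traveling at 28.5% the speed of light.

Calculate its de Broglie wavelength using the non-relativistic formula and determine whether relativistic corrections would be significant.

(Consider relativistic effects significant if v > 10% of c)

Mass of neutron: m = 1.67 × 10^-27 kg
Yes, relativistic corrections are needed.

Using the non-relativistic de Broglie formula λ = h/(mv):

v = 28.5% × c = 8.544 × 10^7 m/s

λ = h/(mv)
λ = (6.626 × 10^-34 J·s) / (1.67 × 10^-27 kg × 8.544 × 10^7 m/s)
λ = 4.64 × 10^-15 m

Since v = 28.5% of c > 10% of c, relativistic corrections ARE significant and the actual wavelength would differ from this non-relativistic estimate.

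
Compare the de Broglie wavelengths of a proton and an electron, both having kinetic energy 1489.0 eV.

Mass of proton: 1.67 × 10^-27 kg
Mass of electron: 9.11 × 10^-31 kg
The electron has the longer wavelength.

Using λ = h/√(2mKE):

For proton: λ₁ = h/√(2m₁KE) = 7.42 × 10^-13 m
For electron: λ₂ = h/√(2m₂KE) = 3.18 × 10^-11 m

Since λ ∝ 1/√m at constant kinetic energy, the lighter particle has the longer wavelength.

The electron has the longer de Broglie wavelength.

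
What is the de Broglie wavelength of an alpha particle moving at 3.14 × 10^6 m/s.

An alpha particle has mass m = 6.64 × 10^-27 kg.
3.18 × 10^-14 m

Using the de Broglie relation λ = h/(mv):

λ = h/(mv)
λ = (6.626 × 10^-34 J·s) / (6.64 × 10^-27 kg × 3.14 × 10^6 m/s)
λ = 3.18 × 10^-14 m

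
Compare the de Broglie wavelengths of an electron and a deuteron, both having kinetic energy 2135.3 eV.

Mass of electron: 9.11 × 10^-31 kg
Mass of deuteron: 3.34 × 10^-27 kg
The electron has the longer wavelength.

Using λ = h/√(2mKE):

For electron: λ₁ = h/√(2m₁KE) = 2.65 × 10^-11 m
For deuteron: λ₂ = h/√(2m₂KE) = 4.38 × 10^-13 m

Since λ ∝ 1/√m at constant kinetic energy, the lighter particle has the longer wavelength.

The electron has the longer de Broglie wavelength.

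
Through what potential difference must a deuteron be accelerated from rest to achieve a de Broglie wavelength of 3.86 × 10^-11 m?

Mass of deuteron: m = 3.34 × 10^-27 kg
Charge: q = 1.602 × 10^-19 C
2.75 × 10^-1 V

From λ = h/√(2mqV), we solve for V:

λ² = h²/(2mqV)
V = h²/(2mqλ²)
V = (6.626 × 10^-34 J·s)² / (2 × 3.34 × 10^-27 kg × 1.602 × 10^-19 C × (3.86 × 10^-11 m)²)
V = 2.75 × 10^-1 V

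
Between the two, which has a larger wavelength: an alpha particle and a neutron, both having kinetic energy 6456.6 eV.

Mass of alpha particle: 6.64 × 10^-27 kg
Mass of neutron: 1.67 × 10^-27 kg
The neutron has the longer wavelength.

Using λ = h/√(2mKE):

For alpha particle: λ₁ = h/√(2m₁KE) = 1.79 × 10^-13 m
For neutron: λ₂ = h/√(2m₂KE) = 3.56 × 10^-13 m

Since λ ∝ 1/√m at constant kinetic energy, the lighter particle has the longer wavelength.

The neutron has the longer de Broglie wavelength.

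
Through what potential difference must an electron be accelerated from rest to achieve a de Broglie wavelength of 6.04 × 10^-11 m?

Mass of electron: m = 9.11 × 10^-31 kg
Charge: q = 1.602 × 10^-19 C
412 V

From λ = h/√(2mqV), we solve for V:

λ² = h²/(2mqV)
V = h²/(2mqλ²)
V = (6.626 × 10^-34 J·s)² / (2 × 9.11 × 10^-31 kg × 1.602 × 10^-19 C × (6.04 × 10^-11 m)²)
V = 412 V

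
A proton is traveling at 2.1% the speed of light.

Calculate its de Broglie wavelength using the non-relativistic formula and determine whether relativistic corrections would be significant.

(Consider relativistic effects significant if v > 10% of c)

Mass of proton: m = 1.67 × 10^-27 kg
No, relativistic corrections are not needed.

Using the non-relativistic de Broglie formula λ = h/(mv):

v = 2.1% × c = 6.296 × 10^6 m/s

λ = h/(mv)
λ = (6.626 × 10^-34 J·s) / (1.67 × 10^-27 kg × 6.296 × 10^6 m/s)
λ = 6.30 × 10^-14 m

Since v = 2.1% of c < 10% of c, relativistic corrections are NOT significant and this non-relativistic result is a good approximation.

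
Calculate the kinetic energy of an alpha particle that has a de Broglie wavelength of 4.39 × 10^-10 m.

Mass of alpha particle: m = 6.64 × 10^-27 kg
1.72 × 10^-22 J (or 1.07 × 10^-3 eV)

From λ = h/√(2mKE), we solve for KE:

λ² = h²/(2mKE)
KE = h²/(2mλ²)
KE = (6.626 × 10^-34 J·s)² / (2 × 6.64 × 10^-27 kg × (4.39 × 10^-10 m)²)
KE = 1.72 × 10^-22 J
KE = 1.07 × 10^-3 eV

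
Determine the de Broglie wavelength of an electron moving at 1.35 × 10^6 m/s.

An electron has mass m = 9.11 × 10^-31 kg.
5.39 × 10^-10 m

Using the de Broglie relation λ = h/(mv):

λ = h/(mv)
λ = (6.626 × 10^-34 J·s) / (9.11 × 10^-31 kg × 1.35 × 10^6 m/s)
λ = 5.39 × 10^-10 m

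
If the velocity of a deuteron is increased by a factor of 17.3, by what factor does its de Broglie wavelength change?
The wavelength decreases by a factor of 17.3.

From λ = h/(mv), the wavelength is inversely proportional to velocity:

λ ∝ 1/v

If v → 17.3v, then λ → λ/17.3

When velocity is increased by a factor of 17.3, the wavelength decreases by a factor of 17.3.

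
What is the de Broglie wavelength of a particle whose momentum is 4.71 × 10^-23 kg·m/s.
1.41 × 10^-11 m

Using the de Broglie relation λ = h/p:

λ = h/p
λ = (6.626 × 10^-34 J·s) / (4.71 × 10^-23 kg·m/s)
λ = 1.41 × 10^-11 m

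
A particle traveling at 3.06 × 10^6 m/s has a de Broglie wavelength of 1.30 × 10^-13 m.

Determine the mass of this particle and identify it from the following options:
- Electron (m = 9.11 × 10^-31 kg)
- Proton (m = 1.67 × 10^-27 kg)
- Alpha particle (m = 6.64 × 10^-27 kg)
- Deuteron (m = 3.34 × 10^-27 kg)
The particle is a proton.

From λ = h/(mv), solve for mass:

m = h/(λv)
m = (6.626 × 10^-34 J·s) / (1.30 × 10^-13 m × 3.06 × 10^6 m/s)
m = 1.67 × 10^-27 kg

Comparing with the listed masses, this is closest to a proton.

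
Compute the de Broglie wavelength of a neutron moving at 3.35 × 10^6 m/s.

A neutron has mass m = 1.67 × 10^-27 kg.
1.18 × 10^-13 m

Using the de Broglie relation λ = h/(mv):

λ = h/(mv)
λ = (6.626 × 10^-34 J·s) / (1.67 × 10^-27 kg × 3.35 × 10^6 m/s)
λ = 1.18 × 10^-13 m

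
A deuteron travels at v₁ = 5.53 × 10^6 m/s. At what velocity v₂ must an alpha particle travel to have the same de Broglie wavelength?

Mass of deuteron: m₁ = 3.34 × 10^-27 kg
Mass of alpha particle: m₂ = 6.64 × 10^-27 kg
v₂ = 2.78 × 10^6 m/s

For equal de Broglie wavelengths: λ₁ = λ₂

h/(m₁v₁) = h/(m₂v₂)
m₁v₁ = m₂v₂
v₂ = v₁ · (m₁/m₂)

v₂ = 5.53 × 10^6 m/s × (3.34 × 10^-27 kg / 6.64 × 10^-27 kg)
v₂ = 2.78 × 10^6 m/s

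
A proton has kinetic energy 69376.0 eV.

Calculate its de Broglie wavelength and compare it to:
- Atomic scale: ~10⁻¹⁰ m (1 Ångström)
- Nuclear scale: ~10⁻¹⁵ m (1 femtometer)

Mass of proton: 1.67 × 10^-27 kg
λ = 1.09 × 10^-13 m, which is between nuclear and atomic scales.

Using λ = h/√(2mKE):

KE = 69376.0 eV = 1.112 × 10^-14 J

λ = h/√(2mKE)
λ = (6.626 × 10^-34 J·s) / √(2 × 1.67 × 10^-27 kg × 1.112 × 10^-14 J)
λ = 1.09 × 10^-13 m

Comparison:
- Atomic scale (10⁻¹⁰ m): λ is 0.0011× this size
- Nuclear scale (10⁻¹⁵ m): λ is 1.1e+02× this size

The wavelength is between nuclear and atomic scales.

This wavelength is appropriate for probing atomic structure but too large for nuclear physics experiments.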